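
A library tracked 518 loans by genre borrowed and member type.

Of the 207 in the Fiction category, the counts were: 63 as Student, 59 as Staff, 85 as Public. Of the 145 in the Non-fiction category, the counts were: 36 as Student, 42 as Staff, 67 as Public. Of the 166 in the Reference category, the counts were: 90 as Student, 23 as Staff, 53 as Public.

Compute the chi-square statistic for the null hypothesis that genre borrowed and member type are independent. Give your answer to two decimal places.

Row totals: 207, 145, 166. Column totals: 189, 124, 205. Grand total N = 518.
Expected counts (row total × column total / N):
  Fiction, Student: 207×189/518 = 75.527
  Fiction, Staff: 207×124/518 = 49.552
  Fiction, Public: 207×205/518 = 81.921
  Non-fiction, Student: 145×189/518 = 52.905
  Non-fiction, Staff: 145×124/518 = 34.710
  Non-fiction, Public: 145×205/518 = 57.384
  Reference, Student: 166×189/518 = 60.568
  Reference, Staff: 166×124/518 = 39.737
  Reference, Public: 166×205/518 = 65.695
Contributions (O − E)²/E:
  (63 − 75.527)²/75.527 = 2.0777
  (59 − 49.552)²/49.552 = 1.8014
  (85 − 81.921)²/81.921 = 0.1157
  (36 − 52.905)²/52.905 = 5.4017
  (42 − 34.710)²/34.710 = 1.5311
  (67 − 57.384)²/57.384 = 1.6114
  (90 − 60.568)²/60.568 = 14.3020
  (23 − 39.737)²/39.737 = 7.0495
  (53 − 65.695)²/65.695 = 2.4532
χ² = 2.0777 + 1.8014 + 0.1157 + 5.4017 + 1.5311 + 1.6114 + 14.3020 + 7.0495 + 2.4532 = 36.34

36.34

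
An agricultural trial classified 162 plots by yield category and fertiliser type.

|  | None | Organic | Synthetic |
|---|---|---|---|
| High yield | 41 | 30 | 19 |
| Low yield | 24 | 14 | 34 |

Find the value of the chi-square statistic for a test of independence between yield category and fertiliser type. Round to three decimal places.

Row totals: 90, 72. Column totals: 65, 44, 53. Grand total N = 162.
Expected counts (row total × column total / N):
  High yield, None: 90×65/162 = 36.1111
  High yield, Organic: 90×44/162 = 24.4444
  High yield, Synthetic: 90×53/162 = 29.4444
  Low yield, None: 72×65/162 = 28.8889
  Low yield, Organic: 72×44/162 = 19.5556
  Low yield, Synthetic: 72×53/162 = 23.5556
Contributions (O − E)²/E:
  (41 − 36.1111)²/36.1111 = 0.6619
  (30 − 24.4444)²/24.4444 = 1.2626
  (19 − 29.4444)²/29.4444 = 3.7048
  (24 − 28.8889)²/28.8889 = 0.8274
  (14 − 19.5556)²/19.5556 = 1.5783
  (34 − 23.5556)²/23.5556 = 4.6310
χ² = 0.6619 + 1.2626 + 3.7048 + 0.8274 + 1.5783 + 4.6310 = 12.666

12.666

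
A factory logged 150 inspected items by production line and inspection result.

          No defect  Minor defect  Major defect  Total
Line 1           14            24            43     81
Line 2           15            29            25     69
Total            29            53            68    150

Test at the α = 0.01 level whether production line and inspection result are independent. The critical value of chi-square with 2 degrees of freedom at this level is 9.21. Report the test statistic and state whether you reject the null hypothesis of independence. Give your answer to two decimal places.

Grand total N = 150.
Expected counts (row total × column total / N):
  Line 1, No defect: 81×29/150 = 15.660
  Line 1, Minor defect: 81×53/150 = 28.620
  Line 1, Major defect: 81×68/150 = 36.720
  Line 2, No defect: 69×29/150 = 13.340
  Line 2, Minor defect: 69×53/150 = 24.380
  Line 2, Major defect: 69×68/150 = 31.280
Contributions (O − E)²/E:
  (14 − 15.660)²/15.660 = 0.1760
  (24 − 28.620)²/28.620 = 0.7458
  (43 − 36.720)²/36.720 = 1.0740
  (15 − 13.340)²/13.340 = 0.2066
  (29 − 24.380)²/24.380 = 0.8755
  (25 − 31.280)²/31.280 = 1.2608
χ² = 0.1760 + 0.7458 + 1.0740 + 0.2066 + 0.8755 + 1.2608 = 4.34
df = (2−1)(3−1) = 2. Since 4.34 < 9.21, fail to reject the null hypothesis of independence at α = 0.01.

4.34; fail to reject H₀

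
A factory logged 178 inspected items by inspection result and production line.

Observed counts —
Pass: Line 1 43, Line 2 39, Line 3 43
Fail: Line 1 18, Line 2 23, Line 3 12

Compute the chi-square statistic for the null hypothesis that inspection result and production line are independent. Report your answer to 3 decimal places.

Row totals: 125, 53. Column totals: 61, 62, 55. Grand total N = 178.
Expected counts (row total × column total / N):
  Pass, Line 1: 125×61/178 = 42.8371
  Pass, Line 2: 125×62/178 = 43.5393
  Pass, Line 3: 125×55/178 = 38.6236
  Fail, Line 1: 53×61/178 = 18.1629
  Fail, Line 2: 53×62/178 = 18.4607
  Fail, Line 3: 53×55/178 = 16.3764
Contributions (O − E)²/E:
  (43 − 42.8371)²/42.8371 = 0.0006
  (39 − 43.5393)²/43.5393 = 0.4733
  (43 − 38.6236)²/38.6236 = 0.4959
  (18 − 18.1629)²/18.1629 = 0.0015
  (23 − 18.4607)²/18.4607 = 1.1162
  (12 − 16.3764)²/16.3764 = 1.1695
χ² = 0.0006 + 0.4733 + 0.4959 + 0.0015 + 1.1162 + 1.1695 = 3.257

3.257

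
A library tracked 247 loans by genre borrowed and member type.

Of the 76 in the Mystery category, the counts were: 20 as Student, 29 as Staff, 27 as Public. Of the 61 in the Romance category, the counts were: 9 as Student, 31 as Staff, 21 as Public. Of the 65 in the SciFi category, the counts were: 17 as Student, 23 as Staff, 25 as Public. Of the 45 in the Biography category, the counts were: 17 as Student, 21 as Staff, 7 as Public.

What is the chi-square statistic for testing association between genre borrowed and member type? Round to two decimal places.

Row totals: 76, 61, 65, 45. Column totals: 63, 104, 80. Grand total N = 247.
Expected counts (row total × column total / N):
  Mystery, Student: 76×63/247 = 19.385
  Mystery, Staff: 76×104/247 = 32.000
  Mystery, Public: 76×80/247 = 24.615
  Romance, Student: 61×63/247 = 15.559
  Romance, Staff: 61×104/247 = 25.684
  Romance, Public: 61×80/247 = 19.757
  SciFi, Student: 65×63/247 = 16.579
  SciFi, Staff: 65×104/247 = 27.368
  SciFi, Public: 65×80/247 = 21.053
  Biography, Student: 45×63/247 = 11.478
  Biography, Staff: 45×104/247 = 18.947
  Biography, Public: 45×80/247 = 14.575
Contributions (O − E)²/E:
  (20 − 19.385)²/19.385 = 0.0195
  (29 − 32.000)²/32.000 = 0.2813
  (27 − 24.615)²/24.615 = 0.2311
  (9 − 15.559)²/15.559 = 2.7650
  (31 − 25.684)²/25.684 = 1.1003
  (21 − 19.757)²/19.757 = 0.0782
  (17 − 16.579)²/16.579 = 0.0107
  (23 − 27.368)²/27.368 = 0.6971
  (25 − 21.053)²/21.053 = 0.7400
  (17 − 11.478)²/11.478 = 2.6566
  (21 − 18.947)²/18.947 = 0.2225
  (7 − 14.575)²/14.575 = 3.9369
χ² = 0.0195 + 0.2813 + 0.2311 + 2.7650 + 1.1003 + 0.0782 + 0.0107 + 0.6971 + 0.7400 + 2.6566 + 0.2225 + 3.9369 = 12.74

12.74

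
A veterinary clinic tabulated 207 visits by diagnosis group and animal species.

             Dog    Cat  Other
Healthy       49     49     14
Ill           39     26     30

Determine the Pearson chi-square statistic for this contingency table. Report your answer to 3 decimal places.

12.697

Row totals: 112, 95. Column totals: 88, 75, 44. Grand total N = 207.
Expected counts (row total × column total / N):
  Healthy, Dog: 112×88/207 = 47.61353
  Healthy, Cat: 112×75/207 = 40.57971
  Healthy, Other: 112×44/207 = 23.80676
  Ill, Dog: 95×88/207 = 40.38647
  Ill, Cat: 95×75/207 = 34.42029
  Ill, Other: 95×44/207 = 20.19324
Contributions (O − E)²/E:
  (49 − 47.61353)²/47.61353 = 0.0404
  (49 − 40.57971)²/40.57971 = 1.7472
  (14 − 23.80676)²/23.80676 = 4.0397
  (39 − 40.38647)²/40.38647 = 0.0476
  (26 − 34.42029)²/34.42029 = 2.0599
  (30 − 20.19324)²/20.19324 = 4.7626
χ² = 0.0404 + 1.7472 + 4.0397 + 0.0476 + 2.0599 + 4.7626 = 12.697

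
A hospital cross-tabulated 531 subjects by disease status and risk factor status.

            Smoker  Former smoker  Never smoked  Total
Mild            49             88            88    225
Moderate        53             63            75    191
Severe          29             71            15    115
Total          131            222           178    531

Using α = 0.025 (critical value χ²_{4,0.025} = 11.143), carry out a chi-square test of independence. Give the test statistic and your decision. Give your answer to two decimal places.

Grand total N = 531.
Expected counts (row total × column total / N):
  Mild, Smoker: 225×131/531 = 55.508
  Mild, Former smoker: 225×222/531 = 94.068
  Mild, Never smoked: 225×178/531 = 75.424
  Moderate, Smoker: 191×131/531 = 47.121
  Moderate, Former smoker: 191×222/531 = 79.853
  Moderate, Never smoked: 191×178/531 = 64.026
  Severe, Smoker: 115×131/531 = 28.371
  Severe, Former smoker: 115×222/531 = 48.079
  Severe, Never smoked: 115×178/531 = 38.550
Contributions (O − E)²/E:
  (49 − 55.508)²/55.508 = 0.7630
  (88 − 94.068)²/94.068 = 0.3914
  (88 − 75.424)²/75.424 = 2.0969
  (53 − 47.121)²/47.121 = 0.7335
  (63 − 79.853)²/79.853 = 3.5568
  (75 − 64.026)²/64.026 = 1.8809
  (29 − 28.371)²/28.371 = 0.0139
  (71 − 48.079)²/48.079 = 10.9273
  (15 − 38.550)²/38.550 = 14.3866
χ² = 0.7630 + 0.3914 + 2.0969 + 0.7335 + 3.5568 + 1.8809 + 0.0139 + 10.9273 + 14.3866 = 34.75
df = (3−1)(3−1) = 4. Since 34.75 > 11.143, reject the null hypothesis of independence at α = 0.025.

34.75; reject H₀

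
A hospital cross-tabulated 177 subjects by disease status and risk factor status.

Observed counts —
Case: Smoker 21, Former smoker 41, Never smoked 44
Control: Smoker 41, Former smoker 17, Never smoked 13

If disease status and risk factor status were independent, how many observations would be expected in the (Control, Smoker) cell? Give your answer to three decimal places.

Row total (Control) = 71; column total (Smoker) = 62; grand total N = 177.
Expected count = (row total × column total) / N = 71 × 62 / 177 = 24.870.

24.870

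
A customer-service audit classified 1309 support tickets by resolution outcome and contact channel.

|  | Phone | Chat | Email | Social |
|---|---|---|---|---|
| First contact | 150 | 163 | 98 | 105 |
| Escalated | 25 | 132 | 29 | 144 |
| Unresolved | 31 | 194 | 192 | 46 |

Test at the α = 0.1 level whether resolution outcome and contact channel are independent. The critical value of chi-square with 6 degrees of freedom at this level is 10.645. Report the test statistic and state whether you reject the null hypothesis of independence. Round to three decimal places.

Row totals: 516, 330, 463. Column totals: 206, 489, 319, 295. Grand total N = 1309.
Expected counts (row total × column total / N):
  First contact, Phone: 516×206/1309 = 81.20397
  First contact, Chat: 516×489/1309 = 192.76089
  First contact, Email: 516×319/1309 = 125.74790
  First contact, Social: 516×295/1309 = 116.28724
  Escalated, Phone: 330×206/1309 = 51.93277
  Escalated, Chat: 330×489/1309 = 123.27731
  Escalated, Email: 330×319/1309 = 80.42017
  Escalated, Social: 330×295/1309 = 74.36975
  Unresolved, Phone: 463×206/1309 = 72.86325
  Unresolved, Chat: 463×489/1309 = 172.96180
  Unresolved, Email: 463×319/1309 = 112.83193
  Unresolved, Social: 463×295/1309 = 104.34301
Contributions (O − E)²/E:
  (150 − 81.20397)²/81.20397 = 58.2840
  (163 − 192.76089)²/192.76089 = 4.5949
  (98 − 125.74790)²/125.74790 = 6.1229
  (105 − 116.28724)²/116.28724 = 1.0956
  (25 − 51.93277)²/51.93277 = 13.9676
  (132 − 123.27731)²/123.27731 = 0.6172
  (29 − 80.42017)²/80.42017 = 32.8777
  (144 − 74.36975)²/74.36975 = 65.1928
  (31 − 72.86325)²/72.86325 = 24.0523
  (194 − 172.96180)²/172.96180 = 2.5590
  (192 − 112.83193)²/112.83193 = 55.5480
  (46 − 104.34301)²/104.34301 = 32.6223
χ² = 58.2840 + 4.5949 + 6.1229 + 1.0956 + 13.9676 + 0.6172 + 32.8777 + 65.1928 + 24.0523 + 2.5590 + 55.5480 + 32.6223 = 297.534
df = (3−1)(4−1) = 6. Since 297.534 > 10.645, reject the null hypothesis of independence at α = 0.1.

297.534; reject H₀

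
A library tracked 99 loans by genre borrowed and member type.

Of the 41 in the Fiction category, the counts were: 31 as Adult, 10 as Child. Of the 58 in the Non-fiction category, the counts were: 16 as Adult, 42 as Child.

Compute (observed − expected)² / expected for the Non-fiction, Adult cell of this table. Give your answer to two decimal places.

4.83

Row total (Non-fiction) = 58; column total (Adult) = 47; N = 99.
Expected count E = 58 × 47 / 99 = 27.5354.
Contribution = (O − E)²/E = (16 − 27.5354)² / 27.5354 = 4.83.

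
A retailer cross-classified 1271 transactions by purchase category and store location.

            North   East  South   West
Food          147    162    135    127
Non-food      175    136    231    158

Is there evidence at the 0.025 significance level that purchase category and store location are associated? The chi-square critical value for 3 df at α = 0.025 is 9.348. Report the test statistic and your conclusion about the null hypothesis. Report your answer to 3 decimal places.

20.373; reject H₀

Row totals: 571, 700. Column totals: 322, 298, 366, 285. Grand total N = 1271.
Expected counts (row total × column total / N):
  Food, North: 571×322/1271 = 144.6593
  Food, East: 571×298/1271 = 133.8773
  Food, South: 571×366/1271 = 164.4264
  Food, West: 571×285/1271 = 128.0370
  Non-food, North: 700×322/1271 = 177.3407
  Non-food, East: 700×298/1271 = 164.1227
  Non-food, South: 700×366/1271 = 201.5736
  Non-food, West: 700×285/1271 = 156.9630
Contributions (O − E)²/E:
  (147 − 144.6593)²/144.6593 = 0.0379
  (162 − 133.8773)²/133.8773 = 5.9075
  (135 − 164.4264)²/164.4264 = 5.2663
  (127 − 128.0370)²/128.0370 = 0.0084
  (175 − 177.3407)²/177.3407 = 0.0309
  (136 − 164.1227)²/164.1227 = 4.8189
  (231 − 201.5736)²/201.5736 = 4.2958
  (158 − 156.9630)²/156.9630 = 0.0069
χ² = 0.0379 + 5.9075 + 5.2663 + 0.0084 + 0.0309 + 4.8189 + 4.2958 + 0.0069 = 20.373
df = (2−1)(4−1) = 3. Since 20.373 > 9.348, reject the null hypothesis of independence at α = 0.025.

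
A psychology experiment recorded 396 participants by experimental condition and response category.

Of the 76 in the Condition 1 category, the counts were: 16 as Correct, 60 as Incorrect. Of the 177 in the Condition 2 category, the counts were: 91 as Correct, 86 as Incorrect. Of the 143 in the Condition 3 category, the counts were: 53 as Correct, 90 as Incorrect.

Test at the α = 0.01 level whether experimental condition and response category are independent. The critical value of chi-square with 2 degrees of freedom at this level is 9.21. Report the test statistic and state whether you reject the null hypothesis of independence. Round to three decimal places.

Row totals: 76, 177, 143. Column totals: 160, 236. Grand total N = 396.
Expected counts (row total × column total / N):
  Condition 1, Correct: 76×160/396 = 30.70707
  Condition 1, Incorrect: 76×236/396 = 45.29293
  Condition 2, Correct: 177×160/396 = 71.51515
  Condition 2, Incorrect: 177×236/396 = 105.48485
  Condition 3, Correct: 143×160/396 = 57.77778
  Condition 3, Incorrect: 143×236/396 = 85.22222
Contributions (O − E)²/E:
  (16 − 30.70707)²/30.70707 = 7.0439
  (60 − 45.29293)²/45.29293 = 4.7755
  (91 − 71.51515)²/71.51515 = 5.3088
  (86 − 105.48485)²/105.48485 = 3.5992
  (53 − 57.77778)²/57.77778 = 0.3951
  (90 − 85.22222)²/85.22222 = 0.2679
χ² = 7.0439 + 4.7755 + 5.3088 + 3.5992 + 0.3951 + 0.2679 = 21.390
df = (3−1)(2−1) = 2. Since 21.390 > 9.21, reject the null hypothesis of independence at α = 0.01.

21.390; reject H₀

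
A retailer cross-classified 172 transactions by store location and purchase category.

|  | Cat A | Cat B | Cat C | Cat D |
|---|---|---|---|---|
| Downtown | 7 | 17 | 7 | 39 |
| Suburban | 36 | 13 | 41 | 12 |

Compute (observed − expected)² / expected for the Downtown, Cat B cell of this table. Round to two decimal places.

Row total (Downtown) = 70; column total (Cat B) = 30; N = 172.
Expected count E = 70 × 30 / 172 = 12.209.
Contribution = (O − E)²/E = (17 − 12.209)² / 12.209 = 1.88.

1.88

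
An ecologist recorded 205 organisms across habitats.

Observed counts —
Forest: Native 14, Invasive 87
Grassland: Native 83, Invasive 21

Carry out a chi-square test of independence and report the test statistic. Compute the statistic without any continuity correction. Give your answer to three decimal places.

89.391

Row totals: 101, 104. Column totals: 97, 108. Grand total N = 205.
Expected counts (row total × column total / N):
  Forest, Native: 101×97/205 = 47.7902
  Forest, Invasive: 101×108/205 = 53.2098
  Grassland, Native: 104×97/205 = 49.2098
  Grassland, Invasive: 104×108/205 = 54.7902
Contributions (O − E)²/E:
  (14 − 47.7902)²/47.7902 = 23.8915
  (87 − 53.2098)²/53.2098 = 21.4580
  (83 − 49.2098)²/49.2098 = 23.2022
  (21 − 54.7902)²/54.7902 = 20.8391
χ² = 23.8915 + 21.4580 + 23.2022 + 20.8391 = 89.391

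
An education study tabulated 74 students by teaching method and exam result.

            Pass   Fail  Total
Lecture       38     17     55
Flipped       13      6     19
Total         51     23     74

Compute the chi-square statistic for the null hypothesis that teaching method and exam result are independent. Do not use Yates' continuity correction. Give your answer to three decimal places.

Grand total N = 74.
Expected counts (row total × column total / N):
  Lecture, Pass: 55×51/74 = 37.9054
  Lecture, Fail: 55×23/74 = 17.0946
  Flipped, Pass: 19×51/74 = 13.0946
  Flipped, Fail: 19×23/74 = 5.9054
Contributions (O − E)²/E:
  (38 − 37.9054)²/37.9054 = 0.0002
  (17 − 17.0946)²/17.0946 = 0.0005
  (13 − 13.0946)²/13.0946 = 0.0007
  (6 − 5.9054)²/5.9054 = 0.0015
χ² = 0.0002 + 0.0005 + 0.0007 + 0.0015 = 0.003

0.003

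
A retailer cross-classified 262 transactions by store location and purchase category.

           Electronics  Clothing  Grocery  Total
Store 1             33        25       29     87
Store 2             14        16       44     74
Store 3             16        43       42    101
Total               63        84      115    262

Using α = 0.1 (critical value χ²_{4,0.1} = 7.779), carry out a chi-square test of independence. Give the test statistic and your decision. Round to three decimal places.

Grand total N = 262.
Expected counts (row total × column total / N):
  Store 1, Electronics: 87×63/262 = 20.9198
  Store 1, Clothing: 87×84/262 = 27.8931
  Store 1, Grocery: 87×115/262 = 38.1870
  Store 2, Electronics: 74×63/262 = 17.7939
  Store 2, Clothing: 74×84/262 = 23.7252
  Store 2, Grocery: 74×115/262 = 32.4809
  Store 3, Electronics: 101×63/262 = 24.2863
  Store 3, Clothing: 101×84/262 = 32.3817
  Store 3, Grocery: 101×115/262 = 44.3321
Contributions (O − E)²/E:
  (33 − 20.9198)²/20.9198 = 6.9757
  (25 − 27.8931)²/27.8931 = 0.3001
  (29 − 38.1870)²/38.1870 = 2.2102
  (14 − 17.7939)²/17.7939 = 0.8089
  (16 − 23.7252)²/23.7252 = 2.5154
  (44 − 32.4809)²/32.4809 = 4.0852
  (16 − 24.2863)²/24.2863 = 2.8272
  (43 − 32.3817)²/32.3817 = 3.4819
  (42 − 44.3321)²/44.3321 = 0.1227
χ² = 6.9757 + 0.3001 + 2.2102 + 0.8089 + 2.5154 + 4.0852 + 2.8272 + 3.4819 + 0.1227 = 23.327
df = (3−1)(3−1) = 4. Since 23.327 > 7.779, reject the null hypothesis of independence at α = 0.1.

23.327; reject H₀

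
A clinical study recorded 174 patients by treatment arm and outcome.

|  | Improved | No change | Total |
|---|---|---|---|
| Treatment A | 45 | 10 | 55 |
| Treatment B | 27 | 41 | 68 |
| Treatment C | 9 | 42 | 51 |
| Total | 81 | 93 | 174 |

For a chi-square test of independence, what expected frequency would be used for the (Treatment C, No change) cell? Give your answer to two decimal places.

Row total (Treatment C) = 51; column total (No change) = 93; grand total N = 174.
Expected count = (row total × column total) / N = 51 × 93 / 174 = 27.26.

27.26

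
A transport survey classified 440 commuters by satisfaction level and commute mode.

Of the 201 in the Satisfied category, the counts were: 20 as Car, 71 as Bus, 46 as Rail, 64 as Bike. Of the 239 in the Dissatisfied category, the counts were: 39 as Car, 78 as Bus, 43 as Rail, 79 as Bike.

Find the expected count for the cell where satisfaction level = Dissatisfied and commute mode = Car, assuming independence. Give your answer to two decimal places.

32.05

Row total (Dissatisfied) = 239; column total (Car) = 59; grand total N = 440.
Expected count = (row total × column total) / N = 239 × 59 / 440 = 32.05.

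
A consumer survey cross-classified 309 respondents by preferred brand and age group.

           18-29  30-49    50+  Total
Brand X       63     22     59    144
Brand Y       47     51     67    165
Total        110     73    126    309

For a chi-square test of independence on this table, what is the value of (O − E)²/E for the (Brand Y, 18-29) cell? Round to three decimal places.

2.346

Row total (Brand Y) = 165; column total (18-29) = 110; N = 309.
Expected count E = 165 × 110 / 309 = 58.7379.
Contribution = (O − E)²/E = (47 − 58.7379)² / 58.7379 = 2.346.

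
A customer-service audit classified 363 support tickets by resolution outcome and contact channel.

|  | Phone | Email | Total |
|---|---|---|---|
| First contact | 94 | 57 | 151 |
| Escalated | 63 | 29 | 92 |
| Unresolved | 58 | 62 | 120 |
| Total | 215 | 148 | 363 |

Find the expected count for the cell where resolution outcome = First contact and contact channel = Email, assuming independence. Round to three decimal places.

61.565

Row total (First contact) = 151; column total (Email) = 148; grand total N = 363.
Expected count = (row total × column total) / N = 151 × 148 / 363 = 61.565.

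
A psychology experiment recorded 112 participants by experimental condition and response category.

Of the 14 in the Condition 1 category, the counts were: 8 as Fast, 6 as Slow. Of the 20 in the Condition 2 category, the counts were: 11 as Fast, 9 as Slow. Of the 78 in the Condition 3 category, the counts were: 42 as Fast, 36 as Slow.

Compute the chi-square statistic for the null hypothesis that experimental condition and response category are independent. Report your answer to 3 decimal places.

0.055

Row totals: 14, 20, 78. Column totals: 61, 51. Grand total N = 112.
Expected counts (row total × column total / N):
  Condition 1, Fast: 14×61/112 = 7.6250
  Condition 1, Slow: 14×51/112 = 6.3750
  Condition 2, Fast: 20×61/112 = 10.8929
  Condition 2, Slow: 20×51/112 = 9.1071
  Condition 3, Fast: 78×61/112 = 42.4821
  Condition 3, Slow: 78×51/112 = 35.5179
Contributions (O − E)²/E:
  (8 − 7.6250)²/7.6250 = 0.0184
  (6 − 6.3750)²/6.3750 = 0.0221
  (11 − 10.8929)²/10.8929 = 0.0011
  (9 − 9.1071)²/9.1071 = 0.0013
  (42 − 42.4821)²/42.4821 = 0.0055
  (36 − 35.5179)²/35.5179 = 0.0065
χ² = 0.0184 + 0.0221 + 0.0011 + 0.0013 + 0.0055 + 0.0065 = 0.055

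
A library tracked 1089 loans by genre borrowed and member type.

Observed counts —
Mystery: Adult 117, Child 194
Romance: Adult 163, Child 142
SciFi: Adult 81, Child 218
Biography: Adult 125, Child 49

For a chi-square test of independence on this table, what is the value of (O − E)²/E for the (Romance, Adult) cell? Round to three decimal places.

Row total (Romance) = 305; column total (Adult) = 486; N = 1089.
Expected count E = 305 × 486 / 1089 = 136.1157.
Contribution = (O − E)²/E = (163 − 136.1157)² / 136.1157 = 5.310.

5.310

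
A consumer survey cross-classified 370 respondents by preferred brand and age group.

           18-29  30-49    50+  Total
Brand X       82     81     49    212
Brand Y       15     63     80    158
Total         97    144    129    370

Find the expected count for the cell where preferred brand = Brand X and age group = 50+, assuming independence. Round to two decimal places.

73.91

Row total (Brand X) = 212; column total (50+) = 129; grand total N = 370.
Expected count = (row total × column total) / N = 212 × 129 / 370 = 73.91.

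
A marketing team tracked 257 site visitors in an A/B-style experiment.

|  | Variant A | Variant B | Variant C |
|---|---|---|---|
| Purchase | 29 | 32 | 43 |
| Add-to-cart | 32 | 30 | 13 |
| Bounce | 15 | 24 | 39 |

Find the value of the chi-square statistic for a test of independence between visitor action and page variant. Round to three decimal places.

Row totals: 104, 75, 78. Column totals: 76, 86, 95. Grand total N = 257.
Expected counts (row total × column total / N):
  Purchase, Variant A: 104×76/257 = 30.7549
  Purchase, Variant B: 104×86/257 = 34.8016
  Purchase, Variant C: 104×95/257 = 38.4436
  Add-to-cart, Variant A: 75×76/257 = 22.1790
  Add-to-cart, Variant B: 75×86/257 = 25.0973
  Add-to-cart, Variant C: 75×95/257 = 27.7237
  Bounce, Variant A: 78×76/257 = 23.0661
  Bounce, Variant B: 78×86/257 = 26.1012
  Bounce, Variant C: 78×95/257 = 28.8327
Contributions (O − E)²/E:
  (29 − 30.7549)²/30.7549 = 0.1001
  (32 − 34.8016)²/34.8016 = 0.2255
  (43 − 38.4436)²/38.4436 = 0.5400
  (32 − 22.1790)²/22.1790 = 4.3488
  (30 − 25.0973)²/25.0973 = 0.9577
  (13 − 27.7237)²/27.7237 = 7.8196
  (15 − 23.0661)²/23.0661 = 2.8207
  (24 − 26.1012)²/26.1012 = 0.1692
  (39 − 28.8327)²/28.8327 = 3.5853
χ² = 0.1001 + 0.2255 + 0.5400 + 4.3488 + 0.9577 + 7.8196 + 2.8207 + 0.1692 + 3.5853 = 20.567

20.567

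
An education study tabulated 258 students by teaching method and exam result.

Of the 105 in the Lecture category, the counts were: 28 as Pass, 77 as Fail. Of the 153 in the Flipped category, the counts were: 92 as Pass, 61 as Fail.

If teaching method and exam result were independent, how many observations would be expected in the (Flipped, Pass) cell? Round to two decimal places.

Row total (Flipped) = 153; column total (Pass) = 120; grand total N = 258.
Expected count = (row total × column total) / N = 153 × 120 / 258 = 71.16.

71.16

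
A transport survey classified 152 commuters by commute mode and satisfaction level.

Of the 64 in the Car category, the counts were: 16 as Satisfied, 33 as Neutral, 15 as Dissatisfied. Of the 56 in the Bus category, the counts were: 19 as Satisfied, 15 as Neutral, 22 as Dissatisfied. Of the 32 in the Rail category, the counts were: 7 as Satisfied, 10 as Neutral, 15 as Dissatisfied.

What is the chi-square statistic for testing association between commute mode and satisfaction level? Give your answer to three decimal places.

Row totals: 64, 56, 32. Column totals: 42, 58, 52. Grand total N = 152.
Expected counts (row total × column total / N):
  Car, Satisfied: 64×42/152 = 17.6842
  Car, Neutral: 64×58/152 = 24.4211
  Car, Dissatisfied: 64×52/152 = 21.8947
  Bus, Satisfied: 56×42/152 = 15.4737
  Bus, Neutral: 56×58/152 = 21.3684
  Bus, Dissatisfied: 56×52/152 = 19.1579
  Rail, Satisfied: 32×42/152 = 8.8421
  Rail, Neutral: 32×58/152 = 12.2105
  Rail, Dissatisfied: 32×52/152 = 10.9474
Contributions (O − E)²/E:
  (16 − 17.6842)²/17.6842 = 0.1604
  (33 − 24.4211)²/24.4211 = 3.0137
  (15 − 21.8947)²/21.8947 = 2.1712
  (19 − 15.4737)²/15.4737 = 0.8036
  (15 − 21.3684)²/21.3684 = 1.8980
  (22 − 19.1579)²/19.1579 = 0.4216
  (7 − 8.8421)²/8.8421 = 0.3838
  (10 − 12.2105)²/12.2105 = 0.4002
  (15 − 10.9474)²/10.9474 = 1.5002
χ² = 0.1604 + 3.0137 + 2.1712 + 0.8036 + 1.8980 + 0.4216 + 0.3838 + 0.4002 + 1.5002 = 10.753

10.753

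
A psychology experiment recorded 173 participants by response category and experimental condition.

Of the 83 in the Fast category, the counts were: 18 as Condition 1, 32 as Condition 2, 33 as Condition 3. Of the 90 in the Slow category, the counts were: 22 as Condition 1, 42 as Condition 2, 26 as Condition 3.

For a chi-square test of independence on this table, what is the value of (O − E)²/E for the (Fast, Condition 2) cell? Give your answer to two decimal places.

0.35

Row total (Fast) = 83; column total (Condition 2) = 74; N = 173.
Expected count E = 83 × 74 / 173 = 35.503.
Contribution = (O − E)²/E = (32 − 35.503)² / 35.503 = 0.35.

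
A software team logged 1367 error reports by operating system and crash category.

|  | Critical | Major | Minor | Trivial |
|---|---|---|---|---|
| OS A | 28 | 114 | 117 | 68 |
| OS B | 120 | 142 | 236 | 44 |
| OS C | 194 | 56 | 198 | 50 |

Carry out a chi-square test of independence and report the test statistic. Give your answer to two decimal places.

161.51

Row totals: 327, 542, 498. Column totals: 342, 312, 551, 162. Grand total N = 1367.
Expected counts (row total × column total / N):
  OS A, Critical: 327×342/1367 = 81.810
  OS A, Major: 327×312/1367 = 74.634
  OS A, Minor: 327×551/1367 = 131.805
  OS A, Trivial: 327×162/1367 = 38.752
  OS B, Critical: 542×342/1367 = 135.599
  OS B, Major: 542×312/1367 = 123.704
  OS B, Minor: 542×551/1367 = 218.465
  OS B, Trivial: 542×162/1367 = 64.231
  OS C, Critical: 498×342/1367 = 124.591
  OS C, Major: 498×312/1367 = 113.662
  OS C, Minor: 498×551/1367 = 200.730
  OS C, Trivial: 498×162/1367 = 59.017
Contributions (O − E)²/E:
  (28 − 81.810)²/81.810 = 35.3932
  (114 − 74.634)²/74.634 = 20.7638
  (117 − 131.805)²/131.805 = 1.6630
  (68 − 38.752)²/38.752 = 22.0749
  (120 − 135.599)²/135.599 = 1.7945
  (142 − 123.704)²/123.704 = 2.7060
  (236 − 218.465)²/218.465 = 1.4074
  (44 − 64.231)²/64.231 = 6.3722
  (194 − 124.591)²/124.591 = 38.6674
  (56 − 113.662)²/113.662 = 29.2526
  (198 − 200.730)²/200.730 = 0.0371
  (50 − 59.017)²/59.017 = 1.3777
χ² = 35.3932 + 20.7638 + 1.6630 + 22.0749 + 1.7945 + 2.7060 + 1.4074 + 6.3722 + 38.6674 + 29.2526 + 0.0371 + 1.3777 = 161.51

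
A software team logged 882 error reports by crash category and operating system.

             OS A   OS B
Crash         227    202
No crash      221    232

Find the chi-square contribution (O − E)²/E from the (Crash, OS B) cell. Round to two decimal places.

Row total (Crash) = 429; column total (OS B) = 434; N = 882.
Expected count E = 429 × 434 / 882 = 211.095.
Contribution = (O − E)²/E = (202 − 211.095)² / 211.095 = 0.39.

0.39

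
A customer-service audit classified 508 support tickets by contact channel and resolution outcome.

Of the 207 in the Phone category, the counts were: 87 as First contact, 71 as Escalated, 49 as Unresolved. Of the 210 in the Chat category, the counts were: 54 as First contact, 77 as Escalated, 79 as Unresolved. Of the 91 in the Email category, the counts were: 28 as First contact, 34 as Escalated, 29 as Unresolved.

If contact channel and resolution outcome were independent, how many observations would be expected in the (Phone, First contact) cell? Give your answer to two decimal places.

Row total (Phone) = 207; column total (First contact) = 169; grand total N = 508.
Expected count = (row total × column total) / N = 207 × 169 / 508 = 68.86.

68.86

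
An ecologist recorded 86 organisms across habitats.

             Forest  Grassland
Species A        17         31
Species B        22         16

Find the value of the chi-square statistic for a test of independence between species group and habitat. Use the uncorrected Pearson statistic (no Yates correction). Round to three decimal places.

Row totals: 48, 38. Column totals: 39, 47. Grand total N = 86.
Expected counts (row total × column total / N):
  Species A, Forest: 48×39/86 = 21.7674
  Species A, Grassland: 48×47/86 = 26.2326
  Species B, Forest: 38×39/86 = 17.2326
  Species B, Grassland: 38×47/86 = 20.7674
Contributions (O − E)²/E:
  (17 − 21.7674)²/21.7674 = 1.0441
  (31 − 26.2326)²/26.2326 = 0.8664
  (22 − 17.2326)²/17.2326 = 1.3189
  (16 − 20.7674)²/20.7674 = 1.0944
χ² = 1.0441 + 0.8664 + 1.3189 + 1.0944 = 4.324

4.324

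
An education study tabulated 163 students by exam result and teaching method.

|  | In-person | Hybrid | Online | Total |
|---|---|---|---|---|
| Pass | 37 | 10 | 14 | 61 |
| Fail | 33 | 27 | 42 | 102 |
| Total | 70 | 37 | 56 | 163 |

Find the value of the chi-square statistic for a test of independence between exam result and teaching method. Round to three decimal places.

Grand total N = 163.
Expected counts (row total × column total / N):
  Pass, In-person: 61×70/163 = 26.1963
  Pass, Hybrid: 61×37/163 = 13.8466
  Pass, Online: 61×56/163 = 20.9571
  Fail, In-person: 102×70/163 = 43.8037
  Fail, Hybrid: 102×37/163 = 23.1534
  Fail, Online: 102×56/163 = 35.0429
Contributions (O − E)²/E:
  (37 − 26.1963)²/26.1963 = 4.4556
  (10 − 13.8466)²/13.8466 = 1.0686
  (14 − 20.9571)²/20.9571 = 2.3095
  (33 − 43.8037)²/43.8037 = 2.6646
  (27 − 23.1534)²/23.1534 = 0.6391
  (42 − 35.0429)²/35.0429 = 1.3812
χ² = 4.4556 + 1.0686 + 2.3095 + 2.6646 + 0.6391 + 1.3812 = 12.519

12.519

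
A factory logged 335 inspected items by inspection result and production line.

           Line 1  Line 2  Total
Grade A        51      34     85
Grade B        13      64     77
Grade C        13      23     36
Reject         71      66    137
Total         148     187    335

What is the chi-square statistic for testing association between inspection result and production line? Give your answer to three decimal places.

Grand total N = 335.
Expected counts (row total × column total / N):
  Grade A, Line 1: 85×148/335 = 37.5522
  Grade A, Line 2: 85×187/335 = 47.4478
  Grade B, Line 1: 77×148/335 = 34.0179
  Grade B, Line 2: 77×187/335 = 42.9821
  Grade C, Line 1: 36×148/335 = 15.9045
  Grade C, Line 2: 36×187/335 = 20.0955
  Reject, Line 1: 137×148/335 = 60.5254
  Reject, Line 2: 137×187/335 = 76.4746
Contributions (O − E)²/E:
  (51 − 37.5522)²/37.5522 = 4.8158
  (34 − 47.4478)²/47.4478 = 3.8114
  (13 − 34.0179)²/34.0179 = 12.9859
  (64 − 42.9821)²/42.9821 = 10.2776
  (13 − 15.9045)²/15.9045 = 0.5304
  (23 − 20.0955)²/20.0955 = 0.4198
  (71 − 60.5254)²/60.5254 = 1.8127
  (66 − 76.4746)²/76.4746 = 1.4347
χ² = 4.8158 + 3.8114 + 12.9859 + 10.2776 + 0.5304 + 0.4198 + 1.8127 + 1.4347 = 36.088

36.088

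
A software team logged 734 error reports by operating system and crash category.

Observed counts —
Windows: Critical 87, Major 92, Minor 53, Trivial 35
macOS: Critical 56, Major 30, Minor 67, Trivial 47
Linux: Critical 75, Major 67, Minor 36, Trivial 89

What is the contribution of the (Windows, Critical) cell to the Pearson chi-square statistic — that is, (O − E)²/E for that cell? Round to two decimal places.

0.75

Row total (Windows) = 267; column total (Critical) = 218; N = 734.
Expected count E = 267 × 218 / 734 = 79.2997.
Contribution = (O − E)²/E = (87 − 79.2997)² / 79.2997 = 0.75.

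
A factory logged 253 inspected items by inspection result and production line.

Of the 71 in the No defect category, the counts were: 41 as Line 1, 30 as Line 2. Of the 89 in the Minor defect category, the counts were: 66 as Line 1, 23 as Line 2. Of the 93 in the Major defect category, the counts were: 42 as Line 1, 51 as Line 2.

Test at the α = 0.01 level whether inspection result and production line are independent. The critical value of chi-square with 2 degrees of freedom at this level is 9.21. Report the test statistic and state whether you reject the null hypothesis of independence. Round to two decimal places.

15.85; reject H₀

Row totals: 71, 89, 93. Column totals: 149, 104. Grand total N = 253.
Expected counts (row total × column total / N):
  No defect, Line 1: 71×149/253 = 41.814
  No defect, Line 2: 71×104/253 = 29.186
  Minor defect, Line 1: 89×149/253 = 52.415
  Minor defect, Line 2: 89×104/253 = 36.585
  Major defect, Line 1: 93×149/253 = 54.771
  Major defect, Line 2: 93×104/253 = 38.229
Contributions (O − E)²/E:
  (41 − 41.814)²/41.814 = 0.0158
  (30 − 29.186)²/29.186 = 0.0227
  (66 − 52.415)²/52.415 = 3.5210
  (23 − 36.585)²/36.585 = 5.0445
  (42 − 54.771)²/54.771 = 2.9778
  (51 − 38.229)²/38.229 = 4.2664
χ² = 0.0158 + 0.0227 + 3.5210 + 5.0445 + 2.9778 + 4.2664 = 15.85
df = (3−1)(2−1) = 2. Since 15.85 > 9.21, reject the null hypothesis of independence at α = 0.01.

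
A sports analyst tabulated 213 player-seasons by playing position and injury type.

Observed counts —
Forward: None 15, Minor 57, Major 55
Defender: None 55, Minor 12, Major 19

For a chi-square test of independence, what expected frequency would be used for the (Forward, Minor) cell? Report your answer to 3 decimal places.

41.141

Row total (Forward) = 127; column total (Minor) = 69; grand total N = 213.
Expected count = (row total × column total) / N = 127 × 69 / 213 = 41.141.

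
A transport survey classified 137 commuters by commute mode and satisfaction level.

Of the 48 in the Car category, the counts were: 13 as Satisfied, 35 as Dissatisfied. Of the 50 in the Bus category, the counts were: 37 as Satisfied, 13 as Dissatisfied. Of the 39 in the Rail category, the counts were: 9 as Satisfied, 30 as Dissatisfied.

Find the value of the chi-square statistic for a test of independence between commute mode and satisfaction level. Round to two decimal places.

30.87

Row totals: 48, 50, 39. Column totals: 59, 78. Grand total N = 137.
Expected counts (row total × column total / N):
  Car, Satisfied: 48×59/137 = 20.672
  Car, Dissatisfied: 48×78/137 = 27.328
  Bus, Satisfied: 50×59/137 = 21.533
  Bus, Dissatisfied: 50×78/137 = 28.467
  Rail, Satisfied: 39×59/137 = 16.796
  Rail, Dissatisfied: 39×78/137 = 22.204
Contributions (O − E)²/E:
  (13 − 20.672)²/20.672 = 2.8473
  (35 − 27.328)²/27.328 = 2.1538
  (37 − 21.533)²/21.533 = 11.1098
  (13 − 28.467)²/28.467 = 8.4037
  (9 − 16.796)²/16.796 = 3.6186
  (30 − 22.204)²/22.204 = 2.7372
χ² = 2.8473 + 2.1538 + 11.1098 + 8.4037 + 3.6186 + 2.7372 = 30.87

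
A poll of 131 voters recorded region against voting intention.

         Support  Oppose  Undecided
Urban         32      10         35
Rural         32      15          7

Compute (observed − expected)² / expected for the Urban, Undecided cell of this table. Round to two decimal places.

4.31

Row total (Urban) = 77; column total (Undecided) = 42; N = 131.
Expected count E = 77 × 42 / 131 = 24.687.
Contribution = (O − E)²/E = (35 − 24.687)² / 24.687 = 4.31.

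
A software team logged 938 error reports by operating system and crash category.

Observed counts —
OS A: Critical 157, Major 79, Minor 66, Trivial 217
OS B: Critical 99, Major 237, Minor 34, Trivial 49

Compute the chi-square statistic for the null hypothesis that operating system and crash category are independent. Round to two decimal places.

200.10

Row totals: 519, 419. Column totals: 256, 316, 100, 266. Grand total N = 938.
Expected counts (row total × column total / N):
  OS A, Critical: 519×256/938 = 141.646
  OS A, Major: 519×316/938 = 174.844
  OS A, Minor: 519×100/938 = 55.330
  OS A, Trivial: 519×266/938 = 147.179
  OS B, Critical: 419×256/938 = 114.354
  OS B, Major: 419×316/938 = 141.156
  OS B, Minor: 419×100/938 = 44.670
  OS B, Trivial: 419×266/938 = 118.821
Contributions (O − E)²/E:
  (157 − 141.646)²/141.646 = 1.6643
  (79 − 174.844)²/174.844 = 52.5387
  (66 − 55.330)²/55.330 = 2.0576
  (217 − 147.179)²/147.179 = 33.1227
  (99 − 114.354)²/114.354 = 2.0615
  (237 − 141.156)²/141.156 = 65.0774
  (34 − 44.670)²/44.670 = 2.5487
  (49 − 118.821)²/118.821 = 41.0279
χ² = 1.6643 + 52.5387 + 2.0576 + 33.1227 + 2.0615 + 65.0774 + 2.5487 + 41.0279 = 200.10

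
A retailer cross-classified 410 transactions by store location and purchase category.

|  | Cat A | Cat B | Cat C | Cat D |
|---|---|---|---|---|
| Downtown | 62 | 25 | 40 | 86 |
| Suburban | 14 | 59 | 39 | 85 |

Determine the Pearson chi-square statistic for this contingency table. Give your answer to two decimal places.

43.54

Row totals: 213, 197. Column totals: 76, 84, 79, 171. Grand total N = 410.
Expected counts (row total × column total / N):
  Downtown, Cat A: 213×76/410 = 39.483
  Downtown, Cat B: 213×84/410 = 43.639
  Downtown, Cat C: 213×79/410 = 41.041
  Downtown, Cat D: 213×171/410 = 88.837
  Suburban, Cat A: 197×76/410 = 36.517
  Suburban, Cat B: 197×84/410 = 40.361
  Suburban, Cat C: 197×79/410 = 37.959
  Suburban, Cat D: 197×171/410 = 82.163
Contributions (O − E)²/E:
  (62 − 39.483)²/39.483 = 12.8414
  (25 − 43.639)²/43.639 = 7.9611
  (40 − 41.041)²/41.041 = 0.0264
  (86 − 88.837)²/88.837 = 0.0906
  (14 − 36.517)²/36.517 = 13.8844
  (59 − 40.361)²/40.361 = 8.6076
  (39 − 37.959)²/37.959 = 0.0285
  (85 − 82.163)²/82.163 = 0.0980
χ² = 12.8414 + 7.9611 + 0.0264 + 0.0906 + 13.8844 + 8.6076 + 0.0285 + 0.0980 = 43.54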